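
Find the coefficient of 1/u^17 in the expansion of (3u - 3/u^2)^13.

455976378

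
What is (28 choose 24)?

20475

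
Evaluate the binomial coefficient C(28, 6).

376740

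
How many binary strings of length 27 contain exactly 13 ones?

Choose the 13 positions: C(27,13) = 20058300.

20058300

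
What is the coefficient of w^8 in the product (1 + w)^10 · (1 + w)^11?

(1 + w)^10(1 + w)^11 = (1 + w)^21, so the coefficient of w^8 is C(21,8)·1^8 = 203490·1 = 203490.

203490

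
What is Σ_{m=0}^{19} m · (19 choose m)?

4980736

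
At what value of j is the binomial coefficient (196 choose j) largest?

C(196,j) is maximized at j = 196/2 = 98.

98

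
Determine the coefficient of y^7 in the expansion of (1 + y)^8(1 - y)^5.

-20

Coefficient of y^7 = Σ_{j} C(8,j)·1^j·C(5,7-j)·(-1)^(7-j) for j from 2 to 7.
= (-28) + 280 + (-700) + 560 + (-140) + 8 = -20.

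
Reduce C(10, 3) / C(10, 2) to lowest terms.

8/3

C(n,k+1)/C(n,k) = (n−k)/(k+1) = (10−2)/(2+1) = 8/3.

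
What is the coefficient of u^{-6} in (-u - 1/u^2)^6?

15

General term: C(6,j)·(-u)^j·(-1/u^2)^(6-j), with u-exponent 1j − 2(6−j) = 3j − 12.
Set 3j − 12 = -6: j = 2.
C(6,2) = 15; (-1)^2 = 1; (-1)^4 = 1.
Coefficient = 15 · 1 · 1 = 15.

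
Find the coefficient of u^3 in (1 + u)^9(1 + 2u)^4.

Coefficient of u^3 = Σ_{j} C(9,j)·1^j·C(4,3-j)·2^(3-j) for j from 0 to 3.
= 32 + 216 + 288 + 84 = 620.

620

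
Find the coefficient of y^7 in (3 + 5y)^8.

1875000

The general term is C(8,j)·(3)^j·(5y)^(8-j); the y^7 term has j = 1.
C(8,1) = 8.
Coefficient = C(8,1) · 3^1 · 5^7 = 8 · 3 · 78125 = 1875000.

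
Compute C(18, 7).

C(18,7) = (18·17·16·15·14·13·12) / 7! = 160392960 / 5040 = 31824.

31824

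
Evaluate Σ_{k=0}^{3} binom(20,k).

1351

1 + 20 + 190 + 1140 = 1351.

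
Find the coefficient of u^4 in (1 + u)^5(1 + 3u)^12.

76100

Coefficient of u^4 = Σ_{j} C(5,j)·1^j·C(12,4-j)·3^(4-j) for j from 0 to 4.
= 40095 + 29700 + 5940 + 360 + 5 = 76100.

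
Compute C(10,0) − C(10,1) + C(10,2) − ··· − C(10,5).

-126

The partial alternating sum Σ_{k=0}^{5} (−1)^k C(10,k) = (−1)^5 C(9,5) = -126.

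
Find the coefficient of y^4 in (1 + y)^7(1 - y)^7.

21

Coefficient of y^4 = Σ_{j} C(7,j)·1^j·C(7,4-j)·(-1)^(4-j) for j from 0 to 4.
= 35 + (-245) + 441 + (-245) + 35 = 21.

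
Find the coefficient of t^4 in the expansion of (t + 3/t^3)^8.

General term: C(8,j)·(t)^j·(3/t^3)^(8-j), with t-exponent 1j − 3(8−j) = 4j − 24.
Set 4j − 24 = 4: j = 7.
C(8,7) = 8; 1^7 = 1; 3^1 = 3.
Coefficient = 8 · 1 · 3 = 24.

24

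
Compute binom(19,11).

75582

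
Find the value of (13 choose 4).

C(13,4) = (13·12·11·10) / 4! = 17160 / 24 = 715.

715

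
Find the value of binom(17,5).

C(17,5) = (17·16·15·14·13) / 5! = 742560 / 120 = 6188.

6188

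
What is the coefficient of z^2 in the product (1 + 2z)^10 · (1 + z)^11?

455

Coefficient of z^2 = Σ_{j} C(10,j)·2^j·C(11,2-j)·1^(2-j) for j from 0 to 2.
= 55 + 220 + 180 = 455.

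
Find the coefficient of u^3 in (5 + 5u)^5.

The general term is C(5,j)·(5)^j·(5u)^(5-j); the u^3 term has j = 2.
C(5,2) = 10.
Coefficient = C(5,2) · 5^2 · 5^3 = 10 · 25 · 125 = 31250.

31250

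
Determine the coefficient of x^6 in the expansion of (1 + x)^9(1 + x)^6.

5005

(1 + x)^9(1 + x)^6 = (1 + x)^15, so the coefficient of x^6 is C(15,6)·1^6 = 5005·1 = 5005.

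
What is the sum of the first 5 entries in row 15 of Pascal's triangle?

1 + 15 + 105 + 455 + 1365 = 1941.

1941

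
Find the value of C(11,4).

C(11,4) = (11·10·9·8) / 4! = 7920 / 24 = 330.

330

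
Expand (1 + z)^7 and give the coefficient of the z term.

7

The general term is C(7,j)·(1)^j·(z)^(7-j); the z^1 term has j = 6.
C(7,6) = 7.
Coefficient = C(7,6) = 7.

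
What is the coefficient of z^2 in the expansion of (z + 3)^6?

The general term is C(6,j)·(z)^j·(3)^(6-j); the z^2 term has j = 2.
C(6,2) = 15.
Coefficient = C(6,2) · 3^4 = 15 · 81 = 1215.

1215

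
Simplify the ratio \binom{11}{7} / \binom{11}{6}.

C(n,k+1)/C(n,k) = (n−k)/(k+1) = (11−6)/(6+1) = 5/7.

5/7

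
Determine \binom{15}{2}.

105

C(15,2) = (15·14) / 2! = 210 / 2 = 105.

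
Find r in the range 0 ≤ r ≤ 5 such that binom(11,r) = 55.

2

C(11,r) increases on 0 ≤ r ≤ 5. C(11,1) = 11 and C(11,2) = 55, so r = 2.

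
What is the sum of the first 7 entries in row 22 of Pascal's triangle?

1 + 22 + 231 + 1540 + 7315 + 26334 + 74613 = 110056.

110056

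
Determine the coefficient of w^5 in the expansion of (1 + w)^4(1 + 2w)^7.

4942

Coefficient of w^5 = Σ_{j} C(4,j)·1^j·C(7,5-j)·2^(5-j) for j from 0 to 4.
= 672 + 2240 + 1680 + 336 + 14 = 4942.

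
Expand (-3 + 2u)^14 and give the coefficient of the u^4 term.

945728784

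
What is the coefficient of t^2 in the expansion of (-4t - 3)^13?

-221079456

The general term is C(13,j)·(-4t)^j·(-3)^(13-j); the t^2 term has j = 2.
C(13,2) = 78.
Coefficient = C(13,2) · (-4)^2 · (-3)^11 = 78 · 16 · (-177147) = -221079456.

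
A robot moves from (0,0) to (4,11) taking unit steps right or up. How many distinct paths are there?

1365

Each path is a sequence of 15 steps with 4 rights: C(15,4) = 1365.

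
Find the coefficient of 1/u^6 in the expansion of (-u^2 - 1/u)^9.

-9

General term: C(9,j)·(-u^2)^j·(-1/u)^(9-j), with u-exponent 2j − 1(9−j) = 3j − 9.
Set 3j − 9 = -6: j = 1.
C(9,1) = 9; (-1)^1 = -1; (-1)^8 = 1.
Coefficient = 9 · (-1) · 1 = -9.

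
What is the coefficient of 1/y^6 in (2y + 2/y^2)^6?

960

General term: C(6,j)·(2y)^j·(2/y^2)^(6-j), with y-exponent 1j − 2(6−j) = 3j − 12.
Set 3j − 12 = -6: j = 2.
C(6,2) = 15; 2^2 = 4; 2^4 = 16.
Coefficient = 15 · 4 · 16 = 960.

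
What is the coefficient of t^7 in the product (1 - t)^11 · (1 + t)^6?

-44

Coefficient of t^7 = Σ_{j} C(11,j)·(-1)^j·C(6,7-j)·1^(7-j) for j from 1 to 7.
= (-11) + 330 + (-2475) + 6600 + (-6930) + 2772 + (-330) = -44.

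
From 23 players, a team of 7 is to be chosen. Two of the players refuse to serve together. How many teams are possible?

224808

All 7-subsets: C(23,7) = 245157. Those containing both fixed elements: C(21,5) = 20349.
245157 − 20349 = 224808.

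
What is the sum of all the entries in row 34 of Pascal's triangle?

The entries of row 34 sum to 2^34 = 17179869184.

17179869184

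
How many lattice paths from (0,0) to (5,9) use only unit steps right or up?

Each path is a sequence of 14 steps with 5 rights: C(14,5) = 2002.

2002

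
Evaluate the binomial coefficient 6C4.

15

C(6,4) = C(6,2) by symmetry.
C(6,2) = (6·5) / 2! = 30 / 2 = 15.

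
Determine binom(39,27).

C(39,27) = C(39,12) by symmetry.
C(39,12) = (39·38·37·36·35·34·33·32·31·30·29·28) / 12! = 1873278229119897600 / 479001600 = 3910797436.

3910797436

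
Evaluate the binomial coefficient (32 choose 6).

906192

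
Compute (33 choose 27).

1107568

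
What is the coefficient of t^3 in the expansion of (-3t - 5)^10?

253125000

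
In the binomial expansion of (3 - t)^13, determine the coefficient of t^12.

39

The general term is C(13,j)·(3)^j·(-t)^(13-j); the t^12 term has j = 1.
C(13,1) = 13.
Coefficient = C(13,1) · 3^1 = 13 · 3 = 39.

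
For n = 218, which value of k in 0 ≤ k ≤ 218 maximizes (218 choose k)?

C(218,k) is maximized at k = 218/2 = 109.

109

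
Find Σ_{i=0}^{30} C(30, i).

1073741824

Setting x = 1 in (1+x)^30 gives Σ C(30,i) = 2^30 = 1073741824.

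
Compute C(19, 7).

50388

C(19,7) = (19·18·17·16·15·14·13) / 7! = 253955520 / 5040 = 50388.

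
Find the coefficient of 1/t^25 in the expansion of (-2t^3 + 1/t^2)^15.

-30

General term: C(15,j)·(-2t^3)^j·(1/t^2)^(15-j), with t-exponent 3j − 2(15−j) = 5j − 30.
Set 5j − 30 = -25: j = 1.
C(15,1) = 15; (-2)^1 = -2; 1^14 = 1.
Coefficient = 15 · (-2) · 1 = -30.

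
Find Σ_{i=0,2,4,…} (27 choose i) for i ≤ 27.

67108864

Half of (1+1)^27 + (1−1)^27 gives the even-index sum: 2^26 = 67108864.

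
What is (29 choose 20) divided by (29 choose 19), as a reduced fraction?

1/2

C(n,k+1)/C(n,k) = (n−k)/(k+1) = (29−19)/(19+1) = 10/20 = 1/2.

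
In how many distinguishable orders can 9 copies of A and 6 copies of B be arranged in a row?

5005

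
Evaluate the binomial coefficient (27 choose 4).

C(27,4) = (27·26·25·24) / 4! = 421200 / 24 = 17550.

17550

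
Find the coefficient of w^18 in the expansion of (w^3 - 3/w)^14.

2189187

General term: C(14,j)·(w^3)^j·(-3/w)^(14-j), with w-exponent 3j − 1(14−j) = 4j − 14.
Set 4j − 14 = 18: j = 8.
C(14,8) = 3003; 1^8 = 1; (-3)^6 = 729.
Coefficient = 3003 · 1 · 729 = 2189187.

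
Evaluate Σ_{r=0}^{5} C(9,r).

1 + 9 + 36 + 84 + 126 + 126 = 382.

382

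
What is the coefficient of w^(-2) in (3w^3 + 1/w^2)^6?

135

General term: C(6,j)·(3w^3)^j·(1/w^2)^(6-j), with w-exponent 3j − 2(6−j) = 5j − 12.
Set 5j − 12 = -2: j = 2.
C(6,2) = 15; 3^2 = 9; 1^4 = 1.
Coefficient = 15 · 9 · 1 = 135.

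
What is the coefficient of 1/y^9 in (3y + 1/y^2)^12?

192456

General term: C(12,j)·(3y)^j·(1/y^2)^(12-j), with y-exponent 1j − 2(12−j) = 3j − 24.
Set 3j − 24 = -9: j = 5.
C(12,5) = 792; 3^5 = 243; 1^7 = 1.
Coefficient = 792 · 243 · 1 = 192456.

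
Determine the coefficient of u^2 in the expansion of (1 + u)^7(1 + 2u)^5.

131

Coefficient of u^2 = Σ_{j} C(7,j)·1^j·C(5,2-j)·2^(2-j) for j from 0 to 2.
= 40 + 70 + 21 = 131.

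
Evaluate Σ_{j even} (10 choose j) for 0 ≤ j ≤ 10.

Even-j terms of row 10 sum to 2^9 = 512.

512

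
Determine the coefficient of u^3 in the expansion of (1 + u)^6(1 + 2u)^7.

Coefficient of u^3 = Σ_{j} C(6,j)·1^j·C(7,3-j)·2^(3-j) for j from 0 to 3.
= 280 + 504 + 210 + 20 = 1014.

1014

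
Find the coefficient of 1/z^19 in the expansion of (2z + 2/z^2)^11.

22528

General term: C(11,j)·(2z)^j·(2/z^2)^(11-j), with z-exponent 1j − 2(11−j) = 3j − 22.
Set 3j − 22 = -19: j = 1.
C(11,1) = 11; 2^1 = 2; 2^10 = 1024.
Coefficient = 11 · 2 · 1024 = 22528.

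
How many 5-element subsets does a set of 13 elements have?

C(13,5) = (13·12·11·10·9) / 5! = 154440 / 120 = 1287.

1287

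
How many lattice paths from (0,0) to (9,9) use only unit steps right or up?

48620

Each path is a sequence of 18 steps with 9 rights: C(18,9) = 48620.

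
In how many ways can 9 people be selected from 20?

This is C(20,9) = 167960.

167960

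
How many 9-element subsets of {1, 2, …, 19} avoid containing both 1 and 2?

All 9-subsets: C(19,9) = 92378. Those containing both fixed elements: C(17,7) = 19448.
92378 − 19448 = 72930.

72930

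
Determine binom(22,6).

C(22,6) = (22·21·20·19·18·17) / 6! = 53721360 / 720 = 74613.

74613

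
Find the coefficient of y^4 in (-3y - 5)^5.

The general term is C(5,j)·(-3y)^j·(-5)^(5-j); the y^4 term has j = 4.
C(5,4) = 5.
Coefficient = C(5,4) · (-3)^4 · (-5)^1 = 5 · 81 · (-5) = -2025.

-2025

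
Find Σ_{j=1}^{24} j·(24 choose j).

201326592

Since j·C(24,j) = 24·C(23,j−1), the sum is 24·2^23 = 24·8388608 = 201326592.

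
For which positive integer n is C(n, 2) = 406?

29

n(n−1)/2 = 406 ⇒ n(n−1) = 812. Since 29·28 = 812, n = 29.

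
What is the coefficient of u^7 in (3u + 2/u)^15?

3868890480

General term: C(15,j)·(3u)^j·(2/u)^(15-j), with u-exponent 1j − 1(15−j) = 2j − 15.
Set 2j − 15 = 7: j = 11.
C(15,11) = 1365; 3^11 = 177147; 2^4 = 16.
Coefficient = 1365 · 177147 · 16 = 3868890480.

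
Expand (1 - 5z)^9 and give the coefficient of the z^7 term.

-2812500

The general term is C(9,j)·(1)^j·(-5z)^(9-j); the z^7 term has j = 2.
C(9,2) = 36.
Coefficient = C(9,2) · (-5)^7 = 36 · (-78125) = -2812500.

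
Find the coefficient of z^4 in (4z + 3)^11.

184757760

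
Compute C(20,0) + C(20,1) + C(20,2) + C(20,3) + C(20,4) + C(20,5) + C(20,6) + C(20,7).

137980

1 + 20 + 190 + 1140 + 4845 + 15504 + 38760 + 77520 = 137980.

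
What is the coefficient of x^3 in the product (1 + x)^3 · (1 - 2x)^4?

17

Coefficient of x^3 = Σ_{j} C(3,j)·1^j·C(4,3-j)·(-2)^(3-j) for j from 0 to 3.
= (-32) + 72 + (-24) + 1 = 17.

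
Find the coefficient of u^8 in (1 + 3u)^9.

59049

The general term is C(9,j)·(1)^j·(3u)^(9-j); the u^8 term has j = 1.
C(9,1) = 9.
Coefficient = C(9,1) · 3^8 = 9 · 6561 = 59049.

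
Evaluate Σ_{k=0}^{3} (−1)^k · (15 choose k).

-364

The partial alternating sum Σ_{k=0}^{3} (−1)^k C(15,k) = (−1)^3 C(14,3) = -364.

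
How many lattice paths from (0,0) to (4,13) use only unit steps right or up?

2380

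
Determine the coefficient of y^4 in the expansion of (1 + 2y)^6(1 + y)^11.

Coefficient of y^4 = Σ_{j} C(6,j)·2^j·C(11,4-j)·1^(4-j) for j from 0 to 4.
= 330 + 1980 + 3300 + 1760 + 240 = 7610.

7610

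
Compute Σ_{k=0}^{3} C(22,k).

1 + 22 + 231 + 1540 = 1794.

1794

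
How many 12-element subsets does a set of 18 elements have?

C(18,12) = C(18,6) by symmetry.
C(18,6) = (18·17·16·15·14·13) / 6! = 13366080 / 720 = 18564.

18564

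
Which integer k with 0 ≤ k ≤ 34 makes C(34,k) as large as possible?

C(34,k) is maximized at k = 34/2 = 17.

17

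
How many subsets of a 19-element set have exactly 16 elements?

969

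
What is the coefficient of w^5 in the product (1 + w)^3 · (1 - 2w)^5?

8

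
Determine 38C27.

C(38,27) = C(38,11) by symmetry.
C(38,11) = (38·37·36·35·34·33·32·31·30·29·28) / 11! = 48032775105638400 / 39916800 = 1203322288.

1203322288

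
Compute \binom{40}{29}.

C(40,29) = C(40,11) by symmetry.
C(40,11) = (40·39·38·37·36·35·34·33·32·31·30) / 11! = 92279715720192000 / 39916800 = 2311801440.

2311801440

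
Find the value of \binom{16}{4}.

C(16,4) = (16·15·14·13) / 4! = 43680 / 24 = 1820.

1820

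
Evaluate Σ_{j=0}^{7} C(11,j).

1816

1 + 11 + 55 + 165 + 330 + 462 + 462 + 330 = 1816.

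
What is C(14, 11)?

C(14,11) = C(14,3) by symmetry.
C(14,3) = (14·13·12) / 3! = 2184 / 6 = 364.

364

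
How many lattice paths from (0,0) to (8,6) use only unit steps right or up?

3003

Each path is a sequence of 14 steps with 8 rights: C(14,8) = 3003.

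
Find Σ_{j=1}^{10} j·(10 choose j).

Differentiating (1+x)^10 and setting x=1: Σ j·C(10,j) = 10·2^9 = 5120.

5120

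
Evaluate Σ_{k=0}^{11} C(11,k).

2048

The entries of row 11 sum to 2^11 = 2048.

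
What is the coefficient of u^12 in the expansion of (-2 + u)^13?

The general term is C(13,j)·(-2)^j·(u)^(13-j); the u^12 term has j = 1.
C(13,1) = 13.
Coefficient = C(13,1) · (-2)^1 = 13 · (-2) = -26.

-26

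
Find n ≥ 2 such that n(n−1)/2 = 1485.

55

n(n−1)/2 = 1485 ⇒ n(n−1) = 2970. Since 55·54 = 2970, n = 55.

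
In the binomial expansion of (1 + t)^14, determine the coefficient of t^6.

3003

The general term is C(14,j)·(1)^j·(t)^(14-j); the t^6 term has j = 8.
C(14,8) = 3003.
Coefficient = C(14,8) = 3003.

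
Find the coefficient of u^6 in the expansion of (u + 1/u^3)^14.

General term: C(14,j)·(u)^j·(1/u^3)^(14-j), with u-exponent 1j − 3(14−j) = 4j − 42.
Set 4j − 42 = 6: j = 12.
C(14,12) = 91; 1^12 = 1; 1^2 = 1.
Coefficient = 91 · 1 · 1 = 91.

91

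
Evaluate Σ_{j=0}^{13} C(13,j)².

Σ C(13,j)² is the coefficient of x^13 in (1+x)^13(1+x)^13 = (1+x)^26, i.e. C(26,13) = 10400600.

10400600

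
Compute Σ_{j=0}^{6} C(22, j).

110056

1 + 22 + 231 + 1540 + 7315 + 26334 + 74613 = 110056.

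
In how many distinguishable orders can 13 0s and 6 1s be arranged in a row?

Choose positions for the 0s: C(19,13) = 27132.

27132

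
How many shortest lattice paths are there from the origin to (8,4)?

495

Each path is a sequence of 12 steps with 8 rights: C(12,8) = 495.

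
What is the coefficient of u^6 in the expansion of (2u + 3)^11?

The general term is C(11,j)·(2u)^j·(3)^(11-j); the u^6 term has j = 6.
C(11,6) = 462.
Coefficient = C(11,6) · 2^6 · 3^5 = 462 · 64 · 243 = 7185024.

7185024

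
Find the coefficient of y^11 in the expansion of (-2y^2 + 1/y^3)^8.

-1024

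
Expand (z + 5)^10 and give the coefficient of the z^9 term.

The general term is C(10,j)·(z)^j·(5)^(10-j); the z^9 term has j = 9.
C(10,9) = 10.
Coefficient = C(10,9) · 5^1 = 10 · 5 = 50.

50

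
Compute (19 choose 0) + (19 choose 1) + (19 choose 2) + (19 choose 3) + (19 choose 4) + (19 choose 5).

1 + 19 + 171 + 969 + 3876 + 11628 = 16664.

16664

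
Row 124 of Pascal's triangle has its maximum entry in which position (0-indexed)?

C(124,r) is maximized at r = 124/2 = 62.

62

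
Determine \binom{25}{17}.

1081575

C(25,17) = C(25,8) by symmetry.
C(25,8) = (25·24·23·22·21·20·19·18) / 8! = 43609104000 / 40320 = 1081575.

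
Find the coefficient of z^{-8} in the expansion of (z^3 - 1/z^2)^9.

-36

General term: C(9,j)·(z^3)^j·(-1/z^2)^(9-j), with z-exponent 3j − 2(9−j) = 5j − 18.
Set 5j − 18 = -8: j = 2.
C(9,2) = 36; 1^2 = 1; (-1)^7 = -1.
Coefficient = 36 · 1 · (-1) = -36.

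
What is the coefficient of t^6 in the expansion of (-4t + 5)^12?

The general term is C(12,j)·(-4t)^j·(5)^(12-j); the t^6 term has j = 6.
C(12,6) = 924.
Coefficient = C(12,6) · (-4)^6 · 5^6 = 924 · 4096 · 15625 = 59136000000.

59136000000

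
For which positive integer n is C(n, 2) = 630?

n(n−1)/2 = 630 ⇒ n(n−1) = 1260. Since 36·35 = 1260, n = 36.

36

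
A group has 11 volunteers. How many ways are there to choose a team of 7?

330

This is C(11,7) = 330.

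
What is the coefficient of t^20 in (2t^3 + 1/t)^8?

General term: C(8,j)·(2t^3)^j·(1/t)^(8-j), with t-exponent 3j − 1(8−j) = 4j − 8.
Set 4j − 8 = 20: j = 7.
C(8,7) = 8; 2^7 = 128; 1^1 = 1.
Coefficient = 8 · 128 · 1 = 1024.

1024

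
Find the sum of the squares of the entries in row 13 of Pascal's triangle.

Σ C(13,r)² is the coefficient of x^13 in (1+x)^13(1+x)^13 = (1+x)^26, i.e. C(26,13) = 10400600.

10400600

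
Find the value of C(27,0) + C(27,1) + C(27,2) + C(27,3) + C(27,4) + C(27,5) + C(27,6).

1 + 27 + 351 + 2925 + 17550 + 80730 + 296010 = 397594.

397594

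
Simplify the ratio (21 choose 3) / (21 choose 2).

19/3

C(n,k+1)/C(n,k) = (n−k)/(k+1) = (21−2)/(2+1) = 19/3.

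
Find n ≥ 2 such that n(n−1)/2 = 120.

16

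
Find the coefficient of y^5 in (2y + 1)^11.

The general term is C(11,j)·(2y)^j·(1)^(11-j); the y^5 term has j = 5.
C(11,5) = 462.
Coefficient = C(11,5) · 2^5 = 462 · 32 = 14784.

14784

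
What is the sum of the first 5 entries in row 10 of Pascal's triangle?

386

1 + 10 + 45 + 120 + 210 = 386.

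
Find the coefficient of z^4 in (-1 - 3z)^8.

The general term is C(8,j)·(-1)^j·(-3z)^(8-j); the z^4 term has j = 4.
C(8,4) = 70.
Coefficient = C(8,4) · (-3)^4 = 70 · 81 = 5670.

5670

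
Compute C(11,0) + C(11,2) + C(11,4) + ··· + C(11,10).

Even-r terms of row 11 sum to 2^10 = 1024.

1024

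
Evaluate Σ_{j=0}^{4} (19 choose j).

5036

1 + 19 + 171 + 969 + 3876 = 5036.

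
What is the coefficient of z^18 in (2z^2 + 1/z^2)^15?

General term: C(15,j)·(2z^2)^j·(1/z^2)^(15-j), with z-exponent 2j − 2(15−j) = 4j − 30.
Set 4j − 30 = 18: j = 12.
C(15,12) = 455; 2^12 = 4096; 1^3 = 1.
Coefficient = 455 · 4096 · 1 = 1863680.

1863680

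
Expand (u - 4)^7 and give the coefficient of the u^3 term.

8960

The general term is C(7,j)·(u)^j·(-4)^(7-j); the u^3 term has j = 3.
C(7,3) = 35.
Coefficient = C(7,3) · (-4)^4 = 35 · 256 = 8960.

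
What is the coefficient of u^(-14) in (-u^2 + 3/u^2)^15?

241805655

General term: C(15,j)·(-u^2)^j·(3/u^2)^(15-j), with u-exponent 2j − 2(15−j) = 4j − 30.
Set 4j − 30 = -14: j = 4.
C(15,4) = 1365; (-1)^4 = 1; 3^11 = 177147.
Coefficient = 1365 · 1 · 177147 = 241805655.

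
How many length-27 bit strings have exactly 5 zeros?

80730

Choose the 5 positions: C(27,5) = 80730.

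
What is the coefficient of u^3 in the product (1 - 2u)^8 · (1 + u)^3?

-159

Coefficient of u^3 = Σ_{j} C(8,j)·(-2)^j·C(3,3-j)·1^(3-j) for j from 0 to 3.
= 1 + (-48) + 336 + (-448) = -159.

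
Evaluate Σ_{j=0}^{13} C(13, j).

8192

The entries of row 13 sum to 2^13 = 8192.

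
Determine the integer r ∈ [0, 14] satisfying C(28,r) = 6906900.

9

C(28,r) increases on 0 ≤ r ≤ 14. C(28,8) = 3108105 and C(28,9) = 6906900, so r = 9.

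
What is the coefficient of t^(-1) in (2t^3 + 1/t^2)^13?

General term: C(13,j)·(2t^3)^j·(1/t^2)^(13-j), with t-exponent 3j − 2(13−j) = 5j − 26.
Set 5j − 26 = -1: j = 5.
C(13,5) = 1287; 2^5 = 32; 1^8 = 1.
Coefficient = 1287 · 32 · 1 = 41184.

41184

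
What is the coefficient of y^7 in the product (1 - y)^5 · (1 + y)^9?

Coefficient of y^7 = Σ_{j} C(5,j)·(-1)^j·C(9,7-j)·1^(7-j) for j from 0 to 5.
= 36 + (-420) + 1260 + (-1260) + 420 + (-36) = 0.

0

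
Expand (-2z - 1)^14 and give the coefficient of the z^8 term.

768768

The general term is C(14,j)·(-2z)^j·(-1)^(14-j); the z^8 term has j = 8.
C(14,8) = 3003.
Coefficient = C(14,8) · (-2)^8 = 3003 · 256 = 768768.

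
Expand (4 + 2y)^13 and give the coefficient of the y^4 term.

2998927360

The general term is C(13,j)·(4)^j·(2y)^(13-j); the y^4 term has j = 9.
C(13,9) = 715.
Coefficient = C(13,9) · 4^9 · 2^4 = 715 · 262144 · 16 = 2998927360.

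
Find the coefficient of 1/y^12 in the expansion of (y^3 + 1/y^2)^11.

55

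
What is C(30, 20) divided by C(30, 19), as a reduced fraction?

C(n,k+1)/C(n,k) = (n−k)/(k+1) = (30−19)/(19+1) = 11/20.

11/20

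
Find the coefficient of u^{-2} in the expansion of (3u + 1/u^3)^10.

General term: C(10,j)·(3u)^j·(1/u^3)^(10-j), with u-exponent 1j − 3(10−j) = 4j − 30.
Set 4j − 30 = -2: j = 7.
C(10,7) = 120; 3^7 = 2187; 1^3 = 1.
Coefficient = 120 · 2187 · 1 = 262440.

262440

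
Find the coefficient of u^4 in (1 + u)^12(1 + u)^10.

(1 + u)^12(1 + u)^10 = (1 + u)^22, so the coefficient of u^4 is C(22,4)·1^4 = 7315·1 = 7315.

7315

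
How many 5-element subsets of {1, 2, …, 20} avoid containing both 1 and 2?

All 5-subsets: C(20,5) = 15504. Those containing both fixed elements: C(18,3) = 816.
15504 − 816 = 14688.

14688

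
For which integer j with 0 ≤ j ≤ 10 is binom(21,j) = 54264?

6

C(21,j) increases on 0 ≤ j ≤ 10. C(21,5) = 20349 and C(21,6) = 54264, so j = 6.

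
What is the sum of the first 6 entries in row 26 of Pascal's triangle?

83682

1 + 26 + 325 + 2600 + 14950 + 65780 = 83682.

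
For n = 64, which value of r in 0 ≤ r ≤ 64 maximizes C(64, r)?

32

C(64,r) is maximized at r = 64/2 = 32.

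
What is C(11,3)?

C(11,3) = (11·10·9) / 3! = 990 / 6 = 165.

165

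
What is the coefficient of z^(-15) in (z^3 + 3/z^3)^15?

General term: C(15,j)·(z^3)^j·(3/z^3)^(15-j), with z-exponent 3j − 3(15−j) = 6j − 45.
Set 6j − 45 = -15: j = 5.
C(15,5) = 3003; 1^5 = 1; 3^10 = 59049.
Coefficient = 3003 · 1 · 59049 = 177324147.

177324147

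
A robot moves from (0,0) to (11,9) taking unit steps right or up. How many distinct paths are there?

167960

Each path is a sequence of 20 steps with 11 rights: C(20,11) = 167960.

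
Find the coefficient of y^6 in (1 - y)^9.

84

The general term is C(9,j)·(1)^j·(-y)^(9-j); the y^6 term has j = 3.
C(9,3) = 84.
Coefficient = C(9,3) = 84.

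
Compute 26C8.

C(26,8) = (26·25·24·23·22·21·20·19) / 8! = 62990928000 / 40320 = 1562275.

1562275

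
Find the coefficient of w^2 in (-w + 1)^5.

The general term is C(5,j)·(-w)^j·(1)^(5-j); the w^2 term has j = 2.
C(5,2) = 10.
Coefficient = C(5,2) = 10.

10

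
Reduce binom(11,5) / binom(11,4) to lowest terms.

7/5

C(n,k+1)/C(n,k) = (n−k)/(k+1) = (11−4)/(4+1) = 7/5.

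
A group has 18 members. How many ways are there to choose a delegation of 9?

48620

This is C(18,9) = 48620.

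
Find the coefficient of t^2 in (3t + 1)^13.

702

The general term is C(13,j)·(3t)^j·(1)^(13-j); the t^2 term has j = 2.
C(13,2) = 78.
Coefficient = C(13,2) · 3^2 = 78 · 9 = 702.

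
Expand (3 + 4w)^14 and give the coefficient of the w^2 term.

The general term is C(14,j)·(3)^j·(4w)^(14-j); the w^2 term has j = 12.
C(14,12) = 91.
Coefficient = C(14,12) · 3^12 · 4^2 = 91 · 531441 · 16 = 773778096.

773778096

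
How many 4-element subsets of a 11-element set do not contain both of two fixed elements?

All 4-subsets: C(11,4) = 330. Those containing both fixed elements: C(9,2) = 36.
330 − 36 = 294.

294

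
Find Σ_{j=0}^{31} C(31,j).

2147483648

The entries of row 31 sum to 2^31 = 2147483648.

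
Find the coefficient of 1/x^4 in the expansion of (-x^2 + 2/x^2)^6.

General term: C(6,j)·(-x^2)^j·(2/x^2)^(6-j), with x-exponent 2j − 2(6−j) = 4j − 12.
Set 4j − 12 = -4: j = 2.
C(6,2) = 15; (-1)^2 = 1; 2^4 = 16.
Coefficient = 15 · 1 · 16 = 240.

240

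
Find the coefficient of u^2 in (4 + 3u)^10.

26542080

The general term is C(10,j)·(4)^j·(3u)^(10-j); the u^2 term has j = 8.
C(10,8) = 45.
Coefficient = C(10,8) · 4^8 · 3^2 = 45 · 65536 · 9 = 26542080.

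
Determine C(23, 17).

C(23,17) = C(23,6) by symmetry.
C(23,6) = (23·22·21·20·19·18) / 6! = 72681840 / 720 = 100947.

100947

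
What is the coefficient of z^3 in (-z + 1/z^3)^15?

455

General term: C(15,j)·(-z)^j·(1/z^3)^(15-j), with z-exponent 1j − 3(15−j) = 4j − 45.
Set 4j − 45 = 3: j = 12.
C(15,12) = 455; (-1)^12 = 1; 1^3 = 1.
Coefficient = 455 · 1 · 1 = 455.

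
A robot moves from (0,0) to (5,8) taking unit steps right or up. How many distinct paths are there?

Each path is a sequence of 13 steps with 5 rights: C(13,5) = 1287.

1287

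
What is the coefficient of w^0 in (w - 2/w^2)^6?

60

General term: C(6,j)·(w)^j·(-2/w^2)^(6-j), with w-exponent 1j − 2(6−j) = 3j − 12.
Set 3j − 12 = 0: j = 4.
C(6,4) = 15; 1^4 = 1; (-2)^2 = 4.
Coefficient = 15 · 1 · 4 = 60.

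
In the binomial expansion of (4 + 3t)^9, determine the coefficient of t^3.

The general term is C(9,j)·(4)^j·(3t)^(9-j); the t^3 term has j = 6.
C(9,6) = 84.
Coefficient = C(9,6) · 4^6 · 3^3 = 84 · 4096 · 27 = 9289728.

9289728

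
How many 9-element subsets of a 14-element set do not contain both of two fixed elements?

1210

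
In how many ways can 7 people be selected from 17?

19448

This is C(17,7) = 19448.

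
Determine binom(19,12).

C(19,12) = C(19,7) by symmetry.
C(19,7) = (19·18·17·16·15·14·13) / 7! = 253955520 / 5040 = 50388.

50388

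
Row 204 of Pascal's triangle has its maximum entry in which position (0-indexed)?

102

C(204,i) is maximized at i = 204/2 = 102.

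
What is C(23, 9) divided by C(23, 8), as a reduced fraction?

C(n,k+1)/C(n,k) = (n−k)/(k+1) = (23−8)/(8+1) = 15/9 = 5/3.

5/3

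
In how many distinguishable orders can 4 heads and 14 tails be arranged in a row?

Choose positions for the heads: C(18,4) = 3060.

3060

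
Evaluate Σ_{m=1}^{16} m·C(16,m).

524288

Since m·C(16,m) = 16·C(15,m−1), the sum is 16·2^15 = 16·32768 = 524288.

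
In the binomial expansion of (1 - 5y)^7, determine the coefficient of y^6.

109375

The general term is C(7,j)·(1)^j·(-5y)^(7-j); the y^6 term has j = 1.
C(7,1) = 7.
Coefficient = C(7,1) · (-5)^6 = 7 · 15625 = 109375.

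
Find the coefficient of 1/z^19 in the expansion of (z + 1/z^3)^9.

36

General term: C(9,j)·(z)^j·(1/z^3)^(9-j), with z-exponent 1j − 3(9−j) = 4j − 27.
Set 4j − 27 = -19: j = 2.
C(9,2) = 36; 1^2 = 1; 1^7 = 1.
Coefficient = 36 · 1 · 1 = 36.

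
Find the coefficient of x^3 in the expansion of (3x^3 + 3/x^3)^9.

General term: C(9,j)·(3x^3)^j·(3/x^3)^(9-j), with x-exponent 3j − 3(9−j) = 6j − 27.
Set 6j − 27 = 3: j = 5.
C(9,5) = 126; 3^5 = 243; 3^4 = 81.
Coefficient = 126 · 243 · 81 = 2480058.

2480058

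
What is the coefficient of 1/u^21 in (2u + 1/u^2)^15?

3640

General term: C(15,j)·(2u)^j·(1/u^2)^(15-j), with u-exponent 1j − 2(15−j) = 3j − 30.
Set 3j − 30 = -21: j = 3.
C(15,3) = 455; 2^3 = 8; 1^12 = 1.
Coefficient = 455 · 8 · 1 = 3640.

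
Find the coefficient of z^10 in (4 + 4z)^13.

The general term is C(13,j)·(4)^j·(4z)^(13-j); the z^10 term has j = 3.
C(13,3) = 286.
Coefficient = C(13,3) · 4^3 · 4^10 = 286 · 64 · 1048576 = 19193135104.

19193135104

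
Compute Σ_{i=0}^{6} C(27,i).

397594

1 + 27 + 351 + 2925 + 17550 + 80730 + 296010 = 397594.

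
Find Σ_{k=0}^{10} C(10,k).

1024

Setting x = 1 in (1+x)^10 gives Σ C(10,k) = 2^10 = 1024.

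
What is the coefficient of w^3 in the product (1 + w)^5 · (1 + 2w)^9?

Coefficient of w^3 = Σ_{j} C(5,j)·1^j·C(9,3-j)·2^(3-j) for j from 0 to 3.
= 672 + 720 + 180 + 10 = 1582.

1582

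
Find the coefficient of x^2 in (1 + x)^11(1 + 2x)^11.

Coefficient of x^2 = Σ_{j} C(11,j)·1^j·C(11,2-j)·2^(2-j) for j from 0 to 2.
= 220 + 242 + 55 = 517.

517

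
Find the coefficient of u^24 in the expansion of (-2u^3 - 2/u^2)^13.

-2342912

General term: C(13,j)·(-2u^3)^j·(-2/u^2)^(13-j), with u-exponent 3j − 2(13−j) = 5j − 26.
Set 5j − 26 = 24: j = 10.
C(13,10) = 286; (-2)^10 = 1024; (-2)^3 = -8.
Coefficient = 286 · 1024 · (-8) = -2342912.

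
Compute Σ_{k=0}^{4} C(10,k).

386

1 + 10 + 45 + 120 + 210 = 386.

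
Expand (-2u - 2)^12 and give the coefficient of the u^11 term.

The general term is C(12,j)·(-2u)^j·(-2)^(12-j); the u^11 term has j = 11.
C(12,11) = 12.
Coefficient = C(12,11) · (-2)^11 · (-2)^1 = 12 · (-2048) · (-2) = 49152.

49152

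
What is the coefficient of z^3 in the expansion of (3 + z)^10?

262440

The general term is C(10,j)·(3)^j·(z)^(10-j); the z^3 term has j = 7.
C(10,7) = 120.
Coefficient = C(10,7) · 3^7 = 120 · 2187 = 262440.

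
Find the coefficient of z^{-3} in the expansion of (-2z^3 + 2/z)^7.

-896

General term: C(7,j)·(-2z^3)^j·(2/z)^(7-j), with z-exponent 3j − 1(7−j) = 4j − 7.
Set 4j − 7 = -3: j = 1.
C(7,1) = 7; (-2)^1 = -2; 2^6 = 64.
Coefficient = 7 · (-2) · 64 = -896.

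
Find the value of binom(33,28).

237336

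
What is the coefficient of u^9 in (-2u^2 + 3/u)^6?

-576

General term: C(6,j)·(-2u^2)^j·(3/u)^(6-j), with u-exponent 2j − 1(6−j) = 3j − 6.
Set 3j − 6 = 9: j = 5.
C(6,5) = 6; (-2)^5 = -32; 3^1 = 3.
Coefficient = 6 · (-32) · 3 = -576.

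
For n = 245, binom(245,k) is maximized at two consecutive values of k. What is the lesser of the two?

122

For odd n = 245, C(245,k) peaks at k = (n−1)/2 and (n+1)/2; the lesser is 122.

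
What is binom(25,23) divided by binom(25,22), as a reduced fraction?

3/23

C(n,k+1)/C(n,k) = (n−k)/(k+1) = (25−22)/(22+1) = 3/23.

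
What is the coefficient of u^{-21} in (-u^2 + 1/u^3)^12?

General term: C(12,j)·(-u^2)^j·(1/u^3)^(12-j), with u-exponent 2j − 3(12−j) = 5j − 36.
Set 5j − 36 = -21: j = 3.
C(12,3) = 220; (-1)^3 = -1; 1^9 = 1.
Coefficient = 220 · (-1) · 1 = -220.

-220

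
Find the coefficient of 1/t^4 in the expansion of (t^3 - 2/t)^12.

67584

General term: C(12,j)·(t^3)^j·(-2/t)^(12-j), with t-exponent 3j − 1(12−j) = 4j − 12.
Set 4j − 12 = -4: j = 2.
C(12,2) = 66; 1^2 = 1; (-2)^10 = 1024.
Coefficient = 66 · 1 · 1024 = 67584.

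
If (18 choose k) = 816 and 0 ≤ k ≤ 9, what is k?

C(18,k) increases on 0 ≤ k ≤ 9. C(18,2) = 153 and C(18,3) = 816, so k = 3.

3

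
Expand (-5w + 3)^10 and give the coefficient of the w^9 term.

-58593750

The general term is C(10,j)·(-5w)^j·(3)^(10-j); the w^9 term has j = 9.
C(10,9) = 10.
Coefficient = C(10,9) · (-5)^9 · 3^1 = 10 · (-1953125) · 3 = -58593750.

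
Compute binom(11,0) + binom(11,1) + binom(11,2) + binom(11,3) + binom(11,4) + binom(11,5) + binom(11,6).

1486

1 + 11 + 55 + 165 + 330 + 462 + 462 = 1486.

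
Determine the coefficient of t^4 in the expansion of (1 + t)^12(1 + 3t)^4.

8076

Coefficient of t^4 = Σ_{j} C(12,j)·1^j·C(4,4-j)·3^(4-j) for j from 0 to 4.
= 81 + 1296 + 3564 + 2640 + 495 = 8076.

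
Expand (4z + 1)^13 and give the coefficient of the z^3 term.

18304

The general term is C(13,j)·(4z)^j·(1)^(13-j); the z^3 term has j = 3.
C(13,3) = 286.
Coefficient = C(13,3) · 4^3 = 286 · 64 = 18304.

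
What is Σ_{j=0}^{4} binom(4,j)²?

Σ C(4,j)² is the coefficient of x^4 in (1+x)^4(1+x)^4 = (1+x)^8, i.e. C(8,4) = 70.

70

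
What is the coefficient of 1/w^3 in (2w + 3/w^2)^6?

General term: C(6,j)·(2w)^j·(3/w^2)^(6-j), with w-exponent 1j − 2(6−j) = 3j − 12.
Set 3j − 12 = -3: j = 3.
C(6,3) = 20; 2^3 = 8; 3^3 = 27.
Coefficient = 20 · 8 · 27 = 4320.

4320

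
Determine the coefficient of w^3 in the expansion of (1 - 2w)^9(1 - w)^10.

-3042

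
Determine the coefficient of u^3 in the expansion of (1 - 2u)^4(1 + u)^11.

Coefficient of u^3 = Σ_{j} C(4,j)·(-2)^j·C(11,3-j)·1^(3-j) for j from 0 to 3.
= 165 + (-440) + 264 + (-32) = -43.

-43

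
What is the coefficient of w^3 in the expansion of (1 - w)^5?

-10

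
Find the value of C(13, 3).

C(13,3) = (13·12·11) / 3! = 1716 / 6 = 286.

286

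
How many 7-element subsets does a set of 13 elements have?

1716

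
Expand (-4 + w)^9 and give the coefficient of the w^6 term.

-5376

The general term is C(9,j)·(-4)^j·(w)^(9-j); the w^6 term has j = 3.
C(9,3) = 84.
Coefficient = C(9,3) · (-4)^3 = 84 · (-64) = -5376.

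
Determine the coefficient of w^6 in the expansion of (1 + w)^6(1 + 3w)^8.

221275

Coefficient of w^6 = Σ_{j} C(6,j)·1^j·C(8,6-j)·3^(6-j) for j from 0 to 6.
= 20412 + 81648 + 85050 + 30240 + 3780 + 144 + 1 = 221275.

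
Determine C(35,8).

C(35,8) = (35·34·33·32·31·30·29·28) / 8! = 948964262400 / 40320 = 23535820.

23535820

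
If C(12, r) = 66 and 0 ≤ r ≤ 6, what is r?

C(12,r) increases on 0 ≤ r ≤ 6. C(12,1) = 12 and C(12,2) = 66, so r = 2.

2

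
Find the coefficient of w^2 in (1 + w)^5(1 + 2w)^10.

Coefficient of w^2 = Σ_{j} C(5,j)·1^j·C(10,2-j)·2^(2-j) for j from 0 to 2.
= 180 + 100 + 10 = 290.

290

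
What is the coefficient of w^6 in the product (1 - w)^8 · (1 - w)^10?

18564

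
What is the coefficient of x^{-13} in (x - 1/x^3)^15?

-6435

General term: C(15,j)·(x)^j·(-1/x^3)^(15-j), with x-exponent 1j − 3(15−j) = 4j − 45.
Set 4j − 45 = -13: j = 8.
C(15,8) = 6435; 1^8 = 1; (-1)^7 = -1.
Coefficient = 6435 · 1 · (-1) = -6435.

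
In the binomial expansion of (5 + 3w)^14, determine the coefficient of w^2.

199951171875

The general term is C(14,j)·(5)^j·(3w)^(14-j); the w^2 term has j = 12.
C(14,12) = 91.
Coefficient = C(14,12) · 5^12 · 3^2 = 91 · 244140625 · 9 = 199951171875.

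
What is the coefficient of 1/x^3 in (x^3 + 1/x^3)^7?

35

General term: C(7,j)·(x^3)^j·(1/x^3)^(7-j), with x-exponent 3j − 3(7−j) = 6j − 21.
Set 6j − 21 = -3: j = 3.
C(7,3) = 35; 1^3 = 1; 1^4 = 1.
Coefficient = 35 · 1 · 1 = 35.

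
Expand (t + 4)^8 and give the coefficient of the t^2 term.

The general term is C(8,j)·(t)^j·(4)^(8-j); the t^2 term has j = 2.
C(8,2) = 28.
Coefficient = C(8,2) · 4^6 = 28 · 4096 = 114688.

114688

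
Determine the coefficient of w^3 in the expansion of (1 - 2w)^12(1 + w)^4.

-844

Coefficient of w^3 = Σ_{j} C(12,j)·(-2)^j·C(4,3-j)·1^(3-j) for j from 0 to 3.
= 4 + (-144) + 1056 + (-1760) = -844.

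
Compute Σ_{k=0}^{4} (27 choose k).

20854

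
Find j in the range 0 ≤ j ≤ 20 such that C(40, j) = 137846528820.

C(40,j) increases on 0 ≤ j ≤ 20. C(40,19) = 131282408400 and C(40,20) = 137846528820, so j = 20.

20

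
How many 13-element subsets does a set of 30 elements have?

C(30,13) = (30·29·28·27·26·25·24·23·22·21·20·19·18) / 13! = 745747076954880000 / 6227020800 = 119759850.

119759850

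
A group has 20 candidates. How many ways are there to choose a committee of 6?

This is C(20,6) = 38760.

38760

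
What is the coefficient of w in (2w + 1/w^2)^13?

366080

General term: C(13,j)·(2w)^j·(1/w^2)^(13-j), with w-exponent 1j − 2(13−j) = 3j − 26.
Set 3j − 26 = 1: j = 9.
C(13,9) = 715; 2^9 = 512; 1^4 = 1.
Coefficient = 715 · 512 · 1 = 366080.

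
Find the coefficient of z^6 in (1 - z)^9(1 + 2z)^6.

-332

Coefficient of z^6 = Σ_{j} C(9,j)·(-1)^j·C(6,6-j)·2^(6-j) for j from 0 to 6.
= 64 + (-1728) + 8640 + (-13440) + 7560 + (-1512) + 84 = -332.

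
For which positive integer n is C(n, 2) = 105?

n(n−1)/2 = 105 ⇒ n(n−1) = 210. Since 15·14 = 210, n = 15.

15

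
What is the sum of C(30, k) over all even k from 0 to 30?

536870912

Half of (1+1)^30 + (1−1)^30 gives the even-index sum: 2^29 = 536870912.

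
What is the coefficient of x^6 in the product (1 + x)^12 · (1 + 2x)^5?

51908

Coefficient of x^6 = Σ_{j} C(12,j)·1^j·C(5,6-j)·2^(6-j) for j from 1 to 6.
= 384 + 5280 + 17600 + 19800 + 7920 + 924 = 51908.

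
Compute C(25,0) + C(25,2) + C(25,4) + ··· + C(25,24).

Even-j terms of row 25 sum to 2^24 = 16777216.

16777216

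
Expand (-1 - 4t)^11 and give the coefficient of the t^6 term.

The general term is C(11,j)·(-1)^j·(-4t)^(11-j); the t^6 term has j = 5.
C(11,5) = 462.
Coefficient = C(11,5) · (-1)^5 · (-4)^6 = 462 · (-1) · 4096 = -1892352.

-1892352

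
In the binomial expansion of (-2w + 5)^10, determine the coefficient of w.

-39062500

The general term is C(10,j)·(-2w)^j·(5)^(10-j); the w^1 term has j = 1.
C(10,1) = 10.
Coefficient = C(10,1) · (-2)^1 · 5^9 = 10 · (-2) · 1953125 = -39062500.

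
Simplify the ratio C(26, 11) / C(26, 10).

16/11

C(n,k+1)/C(n,k) = (n−k)/(k+1) = (26−10)/(10+1) = 16/11.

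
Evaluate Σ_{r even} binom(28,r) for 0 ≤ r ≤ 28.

134217728

Even-r terms of row 28 sum to 2^27 = 134217728.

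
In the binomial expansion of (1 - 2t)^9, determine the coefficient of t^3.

-672

The general term is C(9,j)·(1)^j·(-2t)^(9-j); the t^3 term has j = 6.
C(9,6) = 84.
Coefficient = C(9,6) · (-2)^3 = 84 · (-8) = -672.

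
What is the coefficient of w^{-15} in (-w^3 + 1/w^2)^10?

-10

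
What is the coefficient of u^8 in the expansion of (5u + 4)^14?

4804800000000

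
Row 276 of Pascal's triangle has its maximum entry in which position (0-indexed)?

138

C(276,k) is maximized at k = 276/2 = 138.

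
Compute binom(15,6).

C(15,6) = (15·14·13·12·11·10) / 6! = 3603600 / 720 = 5005.

5005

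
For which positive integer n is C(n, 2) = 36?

9

n(n−1)/2 = 36 ⇒ n(n−1) = 72. Since 9·8 = 72, n = 9.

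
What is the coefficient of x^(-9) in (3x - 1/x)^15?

12285

General term: C(15,j)·(3x)^j·(-1/x)^(15-j), with x-exponent 1j − 1(15−j) = 2j − 15.
Set 2j − 15 = -9: j = 3.
C(15,3) = 455; 3^3 = 27; (-1)^12 = 1.
Coefficient = 455 · 27 · 1 = 12285.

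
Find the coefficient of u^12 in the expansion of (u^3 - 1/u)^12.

General term: C(12,j)·(u^3)^j·(-1/u)^(12-j), with u-exponent 3j − 1(12−j) = 4j − 12.
Set 4j − 12 = 12: j = 6.
C(12,6) = 924; 1^6 = 1; (-1)^6 = 1.
Coefficient = 924 · 1 · 1 = 924.

924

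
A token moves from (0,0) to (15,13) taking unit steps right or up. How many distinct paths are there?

37442160

Each path is a sequence of 28 steps with 15 rights: C(28,15) = 37442160.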